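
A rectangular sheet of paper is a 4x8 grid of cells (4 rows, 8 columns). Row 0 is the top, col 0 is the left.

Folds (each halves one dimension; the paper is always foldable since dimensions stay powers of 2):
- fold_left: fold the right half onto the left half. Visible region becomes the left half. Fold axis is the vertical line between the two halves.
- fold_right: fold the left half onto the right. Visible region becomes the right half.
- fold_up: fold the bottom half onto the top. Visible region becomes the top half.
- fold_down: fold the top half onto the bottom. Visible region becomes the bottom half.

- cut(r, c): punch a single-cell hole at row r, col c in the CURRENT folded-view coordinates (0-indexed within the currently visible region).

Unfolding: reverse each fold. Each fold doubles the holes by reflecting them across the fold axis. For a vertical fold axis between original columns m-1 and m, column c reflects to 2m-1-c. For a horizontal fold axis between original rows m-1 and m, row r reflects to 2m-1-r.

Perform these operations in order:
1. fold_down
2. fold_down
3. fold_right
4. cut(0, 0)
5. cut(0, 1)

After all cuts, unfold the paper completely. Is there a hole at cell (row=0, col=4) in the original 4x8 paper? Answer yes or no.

Answer: yes

Derivation:
Op 1 fold_down: fold axis h@2; visible region now rows[2,4) x cols[0,8) = 2x8
Op 2 fold_down: fold axis h@3; visible region now rows[3,4) x cols[0,8) = 1x8
Op 3 fold_right: fold axis v@4; visible region now rows[3,4) x cols[4,8) = 1x4
Op 4 cut(0, 0): punch at orig (3,4); cuts so far [(3, 4)]; region rows[3,4) x cols[4,8) = 1x4
Op 5 cut(0, 1): punch at orig (3,5); cuts so far [(3, 4), (3, 5)]; region rows[3,4) x cols[4,8) = 1x4
Unfold 1 (reflect across v@4): 4 holes -> [(3, 2), (3, 3), (3, 4), (3, 5)]
Unfold 2 (reflect across h@3): 8 holes -> [(2, 2), (2, 3), (2, 4), (2, 5), (3, 2), (3, 3), (3, 4), (3, 5)]
Unfold 3 (reflect across h@2): 16 holes -> [(0, 2), (0, 3), (0, 4), (0, 5), (1, 2), (1, 3), (1, 4), (1, 5), (2, 2), (2, 3), (2, 4), (2, 5), (3, 2), (3, 3), (3, 4), (3, 5)]
Holes: [(0, 2), (0, 3), (0, 4), (0, 5), (1, 2), (1, 3), (1, 4), (1, 5), (2, 2), (2, 3), (2, 4), (2, 5), (3, 2), (3, 3), (3, 4), (3, 5)]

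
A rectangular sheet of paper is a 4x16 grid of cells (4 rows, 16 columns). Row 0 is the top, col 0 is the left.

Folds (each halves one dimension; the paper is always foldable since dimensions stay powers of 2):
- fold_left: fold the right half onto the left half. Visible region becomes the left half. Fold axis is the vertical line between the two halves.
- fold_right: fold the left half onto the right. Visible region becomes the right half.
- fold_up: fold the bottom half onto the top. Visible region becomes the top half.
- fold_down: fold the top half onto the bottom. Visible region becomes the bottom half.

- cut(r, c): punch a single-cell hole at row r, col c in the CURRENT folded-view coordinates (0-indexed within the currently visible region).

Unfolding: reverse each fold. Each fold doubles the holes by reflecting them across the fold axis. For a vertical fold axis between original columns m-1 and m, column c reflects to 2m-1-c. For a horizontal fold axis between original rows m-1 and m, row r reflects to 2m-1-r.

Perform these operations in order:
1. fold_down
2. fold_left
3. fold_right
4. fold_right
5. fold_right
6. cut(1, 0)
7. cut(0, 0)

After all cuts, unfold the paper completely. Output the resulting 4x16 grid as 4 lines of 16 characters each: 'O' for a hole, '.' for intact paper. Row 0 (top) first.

Op 1 fold_down: fold axis h@2; visible region now rows[2,4) x cols[0,16) = 2x16
Op 2 fold_left: fold axis v@8; visible region now rows[2,4) x cols[0,8) = 2x8
Op 3 fold_right: fold axis v@4; visible region now rows[2,4) x cols[4,8) = 2x4
Op 4 fold_right: fold axis v@6; visible region now rows[2,4) x cols[6,8) = 2x2
Op 5 fold_right: fold axis v@7; visible region now rows[2,4) x cols[7,8) = 2x1
Op 6 cut(1, 0): punch at orig (3,7); cuts so far [(3, 7)]; region rows[2,4) x cols[7,8) = 2x1
Op 7 cut(0, 0): punch at orig (2,7); cuts so far [(2, 7), (3, 7)]; region rows[2,4) x cols[7,8) = 2x1
Unfold 1 (reflect across v@7): 4 holes -> [(2, 6), (2, 7), (3, 6), (3, 7)]
Unfold 2 (reflect across v@6): 8 holes -> [(2, 4), (2, 5), (2, 6), (2, 7), (3, 4), (3, 5), (3, 6), (3, 7)]
Unfold 3 (reflect across v@4): 16 holes -> [(2, 0), (2, 1), (2, 2), (2, 3), (2, 4), (2, 5), (2, 6), (2, 7), (3, 0), (3, 1), (3, 2), (3, 3), (3, 4), (3, 5), (3, 6), (3, 7)]
Unfold 4 (reflect across v@8): 32 holes -> [(2, 0), (2, 1), (2, 2), (2, 3), (2, 4), (2, 5), (2, 6), (2, 7), (2, 8), (2, 9), (2, 10), (2, 11), (2, 12), (2, 13), (2, 14), (2, 15), (3, 0), (3, 1), (3, 2), (3, 3), (3, 4), (3, 5), (3, 6), (3, 7), (3, 8), (3, 9), (3, 10), (3, 11), (3, 12), (3, 13), (3, 14), (3, 15)]
Unfold 5 (reflect across h@2): 64 holes -> [(0, 0), (0, 1), (0, 2), (0, 3), (0, 4), (0, 5), (0, 6), (0, 7), (0, 8), (0, 9), (0, 10), (0, 11), (0, 12), (0, 13), (0, 14), (0, 15), (1, 0), (1, 1), (1, 2), (1, 3), (1, 4), (1, 5), (1, 6), (1, 7), (1, 8), (1, 9), (1, 10), (1, 11), (1, 12), (1, 13), (1, 14), (1, 15), (2, 0), (2, 1), (2, 2), (2, 3), (2, 4), (2, 5), (2, 6), (2, 7), (2, 8), (2, 9), (2, 10), (2, 11), (2, 12), (2, 13), (2, 14), (2, 15), (3, 0), (3, 1), (3, 2), (3, 3), (3, 4), (3, 5), (3, 6), (3, 7), (3, 8), (3, 9), (3, 10), (3, 11), (3, 12), (3, 13), (3, 14), (3, 15)]

Answer: OOOOOOOOOOOOOOOO
OOOOOOOOOOOOOOOO
OOOOOOOOOOOOOOOO
OOOOOOOOOOOOOOOO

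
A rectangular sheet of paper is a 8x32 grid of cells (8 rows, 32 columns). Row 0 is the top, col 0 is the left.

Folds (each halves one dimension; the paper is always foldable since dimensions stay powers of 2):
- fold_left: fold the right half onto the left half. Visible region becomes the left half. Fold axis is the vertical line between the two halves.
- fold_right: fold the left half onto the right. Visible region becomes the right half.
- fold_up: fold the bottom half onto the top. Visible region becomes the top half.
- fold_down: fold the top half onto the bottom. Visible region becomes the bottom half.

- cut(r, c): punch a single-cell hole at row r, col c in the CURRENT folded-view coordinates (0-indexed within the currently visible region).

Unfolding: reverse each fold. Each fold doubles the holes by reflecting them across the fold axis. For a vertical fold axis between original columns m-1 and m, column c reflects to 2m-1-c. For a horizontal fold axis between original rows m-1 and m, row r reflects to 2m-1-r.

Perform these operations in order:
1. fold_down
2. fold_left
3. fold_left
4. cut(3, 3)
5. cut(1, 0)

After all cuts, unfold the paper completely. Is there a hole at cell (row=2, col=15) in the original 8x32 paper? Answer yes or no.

Answer: yes

Derivation:
Op 1 fold_down: fold axis h@4; visible region now rows[4,8) x cols[0,32) = 4x32
Op 2 fold_left: fold axis v@16; visible region now rows[4,8) x cols[0,16) = 4x16
Op 3 fold_left: fold axis v@8; visible region now rows[4,8) x cols[0,8) = 4x8
Op 4 cut(3, 3): punch at orig (7,3); cuts so far [(7, 3)]; region rows[4,8) x cols[0,8) = 4x8
Op 5 cut(1, 0): punch at orig (5,0); cuts so far [(5, 0), (7, 3)]; region rows[4,8) x cols[0,8) = 4x8
Unfold 1 (reflect across v@8): 4 holes -> [(5, 0), (5, 15), (7, 3), (7, 12)]
Unfold 2 (reflect across v@16): 8 holes -> [(5, 0), (5, 15), (5, 16), (5, 31), (7, 3), (7, 12), (7, 19), (7, 28)]
Unfold 3 (reflect across h@4): 16 holes -> [(0, 3), (0, 12), (0, 19), (0, 28), (2, 0), (2, 15), (2, 16), (2, 31), (5, 0), (5, 15), (5, 16), (5, 31), (7, 3), (7, 12), (7, 19), (7, 28)]
Holes: [(0, 3), (0, 12), (0, 19), (0, 28), (2, 0), (2, 15), (2, 16), (2, 31), (5, 0), (5, 15), (5, 16), (5, 31), (7, 3), (7, 12), (7, 19), (7, 28)]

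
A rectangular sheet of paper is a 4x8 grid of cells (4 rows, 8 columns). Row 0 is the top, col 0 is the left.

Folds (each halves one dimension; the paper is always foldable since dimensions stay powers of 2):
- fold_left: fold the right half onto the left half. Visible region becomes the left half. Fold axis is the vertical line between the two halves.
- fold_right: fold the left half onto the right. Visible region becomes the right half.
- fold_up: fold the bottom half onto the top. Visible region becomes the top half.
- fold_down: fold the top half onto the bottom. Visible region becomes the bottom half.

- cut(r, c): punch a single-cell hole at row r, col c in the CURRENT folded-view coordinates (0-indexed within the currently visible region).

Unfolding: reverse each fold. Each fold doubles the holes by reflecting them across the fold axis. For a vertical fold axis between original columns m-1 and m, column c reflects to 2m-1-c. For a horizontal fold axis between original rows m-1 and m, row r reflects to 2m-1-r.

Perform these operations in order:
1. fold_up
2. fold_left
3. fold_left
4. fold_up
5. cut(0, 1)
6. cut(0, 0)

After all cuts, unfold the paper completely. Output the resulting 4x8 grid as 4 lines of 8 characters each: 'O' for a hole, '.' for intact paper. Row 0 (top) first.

Op 1 fold_up: fold axis h@2; visible region now rows[0,2) x cols[0,8) = 2x8
Op 2 fold_left: fold axis v@4; visible region now rows[0,2) x cols[0,4) = 2x4
Op 3 fold_left: fold axis v@2; visible region now rows[0,2) x cols[0,2) = 2x2
Op 4 fold_up: fold axis h@1; visible region now rows[0,1) x cols[0,2) = 1x2
Op 5 cut(0, 1): punch at orig (0,1); cuts so far [(0, 1)]; region rows[0,1) x cols[0,2) = 1x2
Op 6 cut(0, 0): punch at orig (0,0); cuts so far [(0, 0), (0, 1)]; region rows[0,1) x cols[0,2) = 1x2
Unfold 1 (reflect across h@1): 4 holes -> [(0, 0), (0, 1), (1, 0), (1, 1)]
Unfold 2 (reflect across v@2): 8 holes -> [(0, 0), (0, 1), (0, 2), (0, 3), (1, 0), (1, 1), (1, 2), (1, 3)]
Unfold 3 (reflect across v@4): 16 holes -> [(0, 0), (0, 1), (0, 2), (0, 3), (0, 4), (0, 5), (0, 6), (0, 7), (1, 0), (1, 1), (1, 2), (1, 3), (1, 4), (1, 5), (1, 6), (1, 7)]
Unfold 4 (reflect across h@2): 32 holes -> [(0, 0), (0, 1), (0, 2), (0, 3), (0, 4), (0, 5), (0, 6), (0, 7), (1, 0), (1, 1), (1, 2), (1, 3), (1, 4), (1, 5), (1, 6), (1, 7), (2, 0), (2, 1), (2, 2), (2, 3), (2, 4), (2, 5), (2, 6), (2, 7), (3, 0), (3, 1), (3, 2), (3, 3), (3, 4), (3, 5), (3, 6), (3, 7)]

Answer: OOOOOOOO
OOOOOOOO
OOOOOOOO
OOOOOOOO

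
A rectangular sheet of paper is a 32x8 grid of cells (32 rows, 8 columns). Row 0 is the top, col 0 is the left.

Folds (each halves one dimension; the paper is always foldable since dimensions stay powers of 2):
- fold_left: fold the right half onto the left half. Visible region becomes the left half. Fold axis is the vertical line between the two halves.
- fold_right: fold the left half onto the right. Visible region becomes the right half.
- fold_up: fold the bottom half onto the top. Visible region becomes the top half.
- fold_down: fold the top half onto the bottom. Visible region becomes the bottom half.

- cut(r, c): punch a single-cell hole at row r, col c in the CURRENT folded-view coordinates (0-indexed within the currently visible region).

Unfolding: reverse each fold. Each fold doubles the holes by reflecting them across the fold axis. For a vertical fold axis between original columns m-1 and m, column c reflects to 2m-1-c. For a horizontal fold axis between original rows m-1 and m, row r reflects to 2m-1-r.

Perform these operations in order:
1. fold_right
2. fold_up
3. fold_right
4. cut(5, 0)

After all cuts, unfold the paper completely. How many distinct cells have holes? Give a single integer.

Answer: 8

Derivation:
Op 1 fold_right: fold axis v@4; visible region now rows[0,32) x cols[4,8) = 32x4
Op 2 fold_up: fold axis h@16; visible region now rows[0,16) x cols[4,8) = 16x4
Op 3 fold_right: fold axis v@6; visible region now rows[0,16) x cols[6,8) = 16x2
Op 4 cut(5, 0): punch at orig (5,6); cuts so far [(5, 6)]; region rows[0,16) x cols[6,8) = 16x2
Unfold 1 (reflect across v@6): 2 holes -> [(5, 5), (5, 6)]
Unfold 2 (reflect across h@16): 4 holes -> [(5, 5), (5, 6), (26, 5), (26, 6)]
Unfold 3 (reflect across v@4): 8 holes -> [(5, 1), (5, 2), (5, 5), (5, 6), (26, 1), (26, 2), (26, 5), (26, 6)]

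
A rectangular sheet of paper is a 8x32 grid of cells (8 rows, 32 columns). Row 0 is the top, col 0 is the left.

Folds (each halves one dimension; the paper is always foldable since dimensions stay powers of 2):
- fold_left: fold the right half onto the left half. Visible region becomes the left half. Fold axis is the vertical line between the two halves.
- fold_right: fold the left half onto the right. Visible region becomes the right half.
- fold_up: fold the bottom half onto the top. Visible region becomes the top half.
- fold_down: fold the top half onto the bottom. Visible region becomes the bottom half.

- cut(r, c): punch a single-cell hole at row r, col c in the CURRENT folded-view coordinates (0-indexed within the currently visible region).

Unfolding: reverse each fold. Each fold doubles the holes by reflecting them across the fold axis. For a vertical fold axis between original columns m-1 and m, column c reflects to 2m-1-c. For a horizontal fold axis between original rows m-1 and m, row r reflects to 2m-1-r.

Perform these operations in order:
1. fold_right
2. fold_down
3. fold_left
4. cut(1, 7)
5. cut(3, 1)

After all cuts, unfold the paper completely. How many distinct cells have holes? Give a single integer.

Answer: 16

Derivation:
Op 1 fold_right: fold axis v@16; visible region now rows[0,8) x cols[16,32) = 8x16
Op 2 fold_down: fold axis h@4; visible region now rows[4,8) x cols[16,32) = 4x16
Op 3 fold_left: fold axis v@24; visible region now rows[4,8) x cols[16,24) = 4x8
Op 4 cut(1, 7): punch at orig (5,23); cuts so far [(5, 23)]; region rows[4,8) x cols[16,24) = 4x8
Op 5 cut(3, 1): punch at orig (7,17); cuts so far [(5, 23), (7, 17)]; region rows[4,8) x cols[16,24) = 4x8
Unfold 1 (reflect across v@24): 4 holes -> [(5, 23), (5, 24), (7, 17), (7, 30)]
Unfold 2 (reflect across h@4): 8 holes -> [(0, 17), (0, 30), (2, 23), (2, 24), (5, 23), (5, 24), (7, 17), (7, 30)]
Unfold 3 (reflect across v@16): 16 holes -> [(0, 1), (0, 14), (0, 17), (0, 30), (2, 7), (2, 8), (2, 23), (2, 24), (5, 7), (5, 8), (5, 23), (5, 24), (7, 1), (7, 14), (7, 17), (7, 30)]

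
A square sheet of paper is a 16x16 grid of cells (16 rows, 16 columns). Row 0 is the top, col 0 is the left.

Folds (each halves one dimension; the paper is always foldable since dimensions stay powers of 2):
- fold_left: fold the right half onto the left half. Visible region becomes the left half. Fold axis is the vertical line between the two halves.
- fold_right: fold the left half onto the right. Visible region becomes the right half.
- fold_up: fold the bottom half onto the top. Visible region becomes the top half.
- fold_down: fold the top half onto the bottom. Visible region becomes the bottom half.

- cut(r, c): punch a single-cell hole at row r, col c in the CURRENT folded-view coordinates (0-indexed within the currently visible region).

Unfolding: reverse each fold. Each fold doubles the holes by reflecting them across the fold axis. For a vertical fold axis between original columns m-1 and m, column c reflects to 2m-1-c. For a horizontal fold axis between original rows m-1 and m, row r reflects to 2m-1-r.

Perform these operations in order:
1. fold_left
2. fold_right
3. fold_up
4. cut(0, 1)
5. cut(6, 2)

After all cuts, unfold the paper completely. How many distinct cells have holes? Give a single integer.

Answer: 16

Derivation:
Op 1 fold_left: fold axis v@8; visible region now rows[0,16) x cols[0,8) = 16x8
Op 2 fold_right: fold axis v@4; visible region now rows[0,16) x cols[4,8) = 16x4
Op 3 fold_up: fold axis h@8; visible region now rows[0,8) x cols[4,8) = 8x4
Op 4 cut(0, 1): punch at orig (0,5); cuts so far [(0, 5)]; region rows[0,8) x cols[4,8) = 8x4
Op 5 cut(6, 2): punch at orig (6,6); cuts so far [(0, 5), (6, 6)]; region rows[0,8) x cols[4,8) = 8x4
Unfold 1 (reflect across h@8): 4 holes -> [(0, 5), (6, 6), (9, 6), (15, 5)]
Unfold 2 (reflect across v@4): 8 holes -> [(0, 2), (0, 5), (6, 1), (6, 6), (9, 1), (9, 6), (15, 2), (15, 5)]
Unfold 3 (reflect across v@8): 16 holes -> [(0, 2), (0, 5), (0, 10), (0, 13), (6, 1), (6, 6), (6, 9), (6, 14), (9, 1), (9, 6), (9, 9), (9, 14), (15, 2), (15, 5), (15, 10), (15, 13)]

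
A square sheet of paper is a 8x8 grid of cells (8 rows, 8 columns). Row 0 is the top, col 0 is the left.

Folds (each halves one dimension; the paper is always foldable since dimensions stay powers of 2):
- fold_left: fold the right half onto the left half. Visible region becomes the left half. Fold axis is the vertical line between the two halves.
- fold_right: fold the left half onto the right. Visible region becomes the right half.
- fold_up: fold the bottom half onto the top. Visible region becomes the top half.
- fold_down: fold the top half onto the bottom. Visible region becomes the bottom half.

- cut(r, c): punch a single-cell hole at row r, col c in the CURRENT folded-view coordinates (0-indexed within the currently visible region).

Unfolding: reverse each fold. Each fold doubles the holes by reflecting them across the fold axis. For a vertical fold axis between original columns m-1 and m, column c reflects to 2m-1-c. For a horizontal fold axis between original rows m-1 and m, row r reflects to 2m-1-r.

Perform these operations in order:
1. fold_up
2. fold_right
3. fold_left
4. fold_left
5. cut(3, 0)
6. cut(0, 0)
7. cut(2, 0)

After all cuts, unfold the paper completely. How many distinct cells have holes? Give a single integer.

Op 1 fold_up: fold axis h@4; visible region now rows[0,4) x cols[0,8) = 4x8
Op 2 fold_right: fold axis v@4; visible region now rows[0,4) x cols[4,8) = 4x4
Op 3 fold_left: fold axis v@6; visible region now rows[0,4) x cols[4,6) = 4x2
Op 4 fold_left: fold axis v@5; visible region now rows[0,4) x cols[4,5) = 4x1
Op 5 cut(3, 0): punch at orig (3,4); cuts so far [(3, 4)]; region rows[0,4) x cols[4,5) = 4x1
Op 6 cut(0, 0): punch at orig (0,4); cuts so far [(0, 4), (3, 4)]; region rows[0,4) x cols[4,5) = 4x1
Op 7 cut(2, 0): punch at orig (2,4); cuts so far [(0, 4), (2, 4), (3, 4)]; region rows[0,4) x cols[4,5) = 4x1
Unfold 1 (reflect across v@5): 6 holes -> [(0, 4), (0, 5), (2, 4), (2, 5), (3, 4), (3, 5)]
Unfold 2 (reflect across v@6): 12 holes -> [(0, 4), (0, 5), (0, 6), (0, 7), (2, 4), (2, 5), (2, 6), (2, 7), (3, 4), (3, 5), (3, 6), (3, 7)]
Unfold 3 (reflect across v@4): 24 holes -> [(0, 0), (0, 1), (0, 2), (0, 3), (0, 4), (0, 5), (0, 6), (0, 7), (2, 0), (2, 1), (2, 2), (2, 3), (2, 4), (2, 5), (2, 6), (2, 7), (3, 0), (3, 1), (3, 2), (3, 3), (3, 4), (3, 5), (3, 6), (3, 7)]
Unfold 4 (reflect across h@4): 48 holes -> [(0, 0), (0, 1), (0, 2), (0, 3), (0, 4), (0, 5), (0, 6), (0, 7), (2, 0), (2, 1), (2, 2), (2, 3), (2, 4), (2, 5), (2, 6), (2, 7), (3, 0), (3, 1), (3, 2), (3, 3), (3, 4), (3, 5), (3, 6), (3, 7), (4, 0), (4, 1), (4, 2), (4, 3), (4, 4), (4, 5), (4, 6), (4, 7), (5, 0), (5, 1), (5, 2), (5, 3), (5, 4), (5, 5), (5, 6), (5, 7), (7, 0), (7, 1), (7, 2), (7, 3), (7, 4), (7, 5), (7, 6), (7, 7)]

Answer: 48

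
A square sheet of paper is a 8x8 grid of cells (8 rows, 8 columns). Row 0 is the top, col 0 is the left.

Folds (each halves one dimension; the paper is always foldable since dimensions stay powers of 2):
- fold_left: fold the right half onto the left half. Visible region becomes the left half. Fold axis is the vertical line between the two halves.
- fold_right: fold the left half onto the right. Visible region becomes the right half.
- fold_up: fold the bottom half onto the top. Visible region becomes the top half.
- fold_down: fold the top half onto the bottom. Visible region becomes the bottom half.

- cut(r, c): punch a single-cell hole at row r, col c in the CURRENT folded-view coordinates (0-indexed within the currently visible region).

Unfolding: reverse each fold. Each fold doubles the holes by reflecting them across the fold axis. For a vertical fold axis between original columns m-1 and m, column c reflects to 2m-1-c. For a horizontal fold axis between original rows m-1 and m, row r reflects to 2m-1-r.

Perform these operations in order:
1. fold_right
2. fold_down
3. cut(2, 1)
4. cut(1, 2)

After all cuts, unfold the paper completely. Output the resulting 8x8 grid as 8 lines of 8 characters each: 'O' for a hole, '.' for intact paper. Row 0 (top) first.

Answer: ........
..O..O..
.O....O.
........
........
.O....O.
..O..O..
........

Derivation:
Op 1 fold_right: fold axis v@4; visible region now rows[0,8) x cols[4,8) = 8x4
Op 2 fold_down: fold axis h@4; visible region now rows[4,8) x cols[4,8) = 4x4
Op 3 cut(2, 1): punch at orig (6,5); cuts so far [(6, 5)]; region rows[4,8) x cols[4,8) = 4x4
Op 4 cut(1, 2): punch at orig (5,6); cuts so far [(5, 6), (6, 5)]; region rows[4,8) x cols[4,8) = 4x4
Unfold 1 (reflect across h@4): 4 holes -> [(1, 5), (2, 6), (5, 6), (6, 5)]
Unfold 2 (reflect across v@4): 8 holes -> [(1, 2), (1, 5), (2, 1), (2, 6), (5, 1), (5, 6), (6, 2), (6, 5)]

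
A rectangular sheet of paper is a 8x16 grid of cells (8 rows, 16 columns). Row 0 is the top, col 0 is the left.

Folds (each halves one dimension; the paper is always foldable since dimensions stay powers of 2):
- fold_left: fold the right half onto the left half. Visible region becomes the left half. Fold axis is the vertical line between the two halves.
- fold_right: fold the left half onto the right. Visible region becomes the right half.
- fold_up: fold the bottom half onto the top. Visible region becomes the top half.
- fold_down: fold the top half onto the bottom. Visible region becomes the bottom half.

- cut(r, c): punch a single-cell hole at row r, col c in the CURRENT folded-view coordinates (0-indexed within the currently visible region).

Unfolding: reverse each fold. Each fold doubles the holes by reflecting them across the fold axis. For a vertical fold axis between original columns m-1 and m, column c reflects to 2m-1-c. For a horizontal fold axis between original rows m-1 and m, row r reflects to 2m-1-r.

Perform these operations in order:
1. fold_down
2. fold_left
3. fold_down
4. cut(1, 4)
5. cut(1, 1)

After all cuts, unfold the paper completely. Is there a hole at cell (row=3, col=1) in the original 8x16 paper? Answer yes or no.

Answer: yes

Derivation:
Op 1 fold_down: fold axis h@4; visible region now rows[4,8) x cols[0,16) = 4x16
Op 2 fold_left: fold axis v@8; visible region now rows[4,8) x cols[0,8) = 4x8
Op 3 fold_down: fold axis h@6; visible region now rows[6,8) x cols[0,8) = 2x8
Op 4 cut(1, 4): punch at orig (7,4); cuts so far [(7, 4)]; region rows[6,8) x cols[0,8) = 2x8
Op 5 cut(1, 1): punch at orig (7,1); cuts so far [(7, 1), (7, 4)]; region rows[6,8) x cols[0,8) = 2x8
Unfold 1 (reflect across h@6): 4 holes -> [(4, 1), (4, 4), (7, 1), (7, 4)]
Unfold 2 (reflect across v@8): 8 holes -> [(4, 1), (4, 4), (4, 11), (4, 14), (7, 1), (7, 4), (7, 11), (7, 14)]
Unfold 3 (reflect across h@4): 16 holes -> [(0, 1), (0, 4), (0, 11), (0, 14), (3, 1), (3, 4), (3, 11), (3, 14), (4, 1), (4, 4), (4, 11), (4, 14), (7, 1), (7, 4), (7, 11), (7, 14)]
Holes: [(0, 1), (0, 4), (0, 11), (0, 14), (3, 1), (3, 4), (3, 11), (3, 14), (4, 1), (4, 4), (4, 11), (4, 14), (7, 1), (7, 4), (7, 11), (7, 14)]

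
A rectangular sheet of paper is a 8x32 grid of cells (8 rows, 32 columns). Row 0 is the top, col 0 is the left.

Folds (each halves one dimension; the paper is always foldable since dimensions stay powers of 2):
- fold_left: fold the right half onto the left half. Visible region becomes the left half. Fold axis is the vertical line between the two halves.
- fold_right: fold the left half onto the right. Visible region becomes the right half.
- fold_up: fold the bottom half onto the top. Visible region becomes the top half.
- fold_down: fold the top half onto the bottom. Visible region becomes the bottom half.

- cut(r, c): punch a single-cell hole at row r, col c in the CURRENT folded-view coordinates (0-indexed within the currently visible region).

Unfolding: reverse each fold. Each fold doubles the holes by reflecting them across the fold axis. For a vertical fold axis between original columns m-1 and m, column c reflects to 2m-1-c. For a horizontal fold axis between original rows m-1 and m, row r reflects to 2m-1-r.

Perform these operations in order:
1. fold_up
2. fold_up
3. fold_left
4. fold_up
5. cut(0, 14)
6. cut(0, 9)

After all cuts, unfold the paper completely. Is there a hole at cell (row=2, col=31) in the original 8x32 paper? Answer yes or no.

Op 1 fold_up: fold axis h@4; visible region now rows[0,4) x cols[0,32) = 4x32
Op 2 fold_up: fold axis h@2; visible region now rows[0,2) x cols[0,32) = 2x32
Op 3 fold_left: fold axis v@16; visible region now rows[0,2) x cols[0,16) = 2x16
Op 4 fold_up: fold axis h@1; visible region now rows[0,1) x cols[0,16) = 1x16
Op 5 cut(0, 14): punch at orig (0,14); cuts so far [(0, 14)]; region rows[0,1) x cols[0,16) = 1x16
Op 6 cut(0, 9): punch at orig (0,9); cuts so far [(0, 9), (0, 14)]; region rows[0,1) x cols[0,16) = 1x16
Unfold 1 (reflect across h@1): 4 holes -> [(0, 9), (0, 14), (1, 9), (1, 14)]
Unfold 2 (reflect across v@16): 8 holes -> [(0, 9), (0, 14), (0, 17), (0, 22), (1, 9), (1, 14), (1, 17), (1, 22)]
Unfold 3 (reflect across h@2): 16 holes -> [(0, 9), (0, 14), (0, 17), (0, 22), (1, 9), (1, 14), (1, 17), (1, 22), (2, 9), (2, 14), (2, 17), (2, 22), (3, 9), (3, 14), (3, 17), (3, 22)]
Unfold 4 (reflect across h@4): 32 holes -> [(0, 9), (0, 14), (0, 17), (0, 22), (1, 9), (1, 14), (1, 17), (1, 22), (2, 9), (2, 14), (2, 17), (2, 22), (3, 9), (3, 14), (3, 17), (3, 22), (4, 9), (4, 14), (4, 17), (4, 22), (5, 9), (5, 14), (5, 17), (5, 22), (6, 9), (6, 14), (6, 17), (6, 22), (7, 9), (7, 14), (7, 17), (7, 22)]
Holes: [(0, 9), (0, 14), (0, 17), (0, 22), (1, 9), (1, 14), (1, 17), (1, 22), (2, 9), (2, 14), (2, 17), (2, 22), (3, 9), (3, 14), (3, 17), (3, 22), (4, 9), (4, 14), (4, 17), (4, 22), (5, 9), (5, 14), (5, 17), (5, 22), (6, 9), (6, 14), (6, 17), (6, 22), (7, 9), (7, 14), (7, 17), (7, 22)]

Answer: no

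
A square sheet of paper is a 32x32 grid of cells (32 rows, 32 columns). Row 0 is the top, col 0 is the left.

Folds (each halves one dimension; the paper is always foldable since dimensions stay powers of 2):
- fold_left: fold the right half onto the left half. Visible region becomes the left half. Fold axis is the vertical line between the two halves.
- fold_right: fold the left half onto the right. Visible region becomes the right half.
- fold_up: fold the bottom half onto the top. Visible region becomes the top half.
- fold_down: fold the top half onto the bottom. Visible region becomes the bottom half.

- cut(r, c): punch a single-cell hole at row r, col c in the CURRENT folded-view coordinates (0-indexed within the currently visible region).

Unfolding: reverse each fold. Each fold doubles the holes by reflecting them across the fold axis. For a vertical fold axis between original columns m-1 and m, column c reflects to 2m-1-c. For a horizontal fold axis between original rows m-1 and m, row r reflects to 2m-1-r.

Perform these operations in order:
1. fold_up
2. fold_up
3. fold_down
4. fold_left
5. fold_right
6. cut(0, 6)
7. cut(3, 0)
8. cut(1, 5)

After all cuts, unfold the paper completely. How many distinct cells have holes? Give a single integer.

Op 1 fold_up: fold axis h@16; visible region now rows[0,16) x cols[0,32) = 16x32
Op 2 fold_up: fold axis h@8; visible region now rows[0,8) x cols[0,32) = 8x32
Op 3 fold_down: fold axis h@4; visible region now rows[4,8) x cols[0,32) = 4x32
Op 4 fold_left: fold axis v@16; visible region now rows[4,8) x cols[0,16) = 4x16
Op 5 fold_right: fold axis v@8; visible region now rows[4,8) x cols[8,16) = 4x8
Op 6 cut(0, 6): punch at orig (4,14); cuts so far [(4, 14)]; region rows[4,8) x cols[8,16) = 4x8
Op 7 cut(3, 0): punch at orig (7,8); cuts so far [(4, 14), (7, 8)]; region rows[4,8) x cols[8,16) = 4x8
Op 8 cut(1, 5): punch at orig (5,13); cuts so far [(4, 14), (5, 13), (7, 8)]; region rows[4,8) x cols[8,16) = 4x8
Unfold 1 (reflect across v@8): 6 holes -> [(4, 1), (4, 14), (5, 2), (5, 13), (7, 7), (7, 8)]
Unfold 2 (reflect across v@16): 12 holes -> [(4, 1), (4, 14), (4, 17), (4, 30), (5, 2), (5, 13), (5, 18), (5, 29), (7, 7), (7, 8), (7, 23), (7, 24)]
Unfold 3 (reflect across h@4): 24 holes -> [(0, 7), (0, 8), (0, 23), (0, 24), (2, 2), (2, 13), (2, 18), (2, 29), (3, 1), (3, 14), (3, 17), (3, 30), (4, 1), (4, 14), (4, 17), (4, 30), (5, 2), (5, 13), (5, 18), (5, 29), (7, 7), (7, 8), (7, 23), (7, 24)]
Unfold 4 (reflect across h@8): 48 holes -> [(0, 7), (0, 8), (0, 23), (0, 24), (2, 2), (2, 13), (2, 18), (2, 29), (3, 1), (3, 14), (3, 17), (3, 30), (4, 1), (4, 14), (4, 17), (4, 30), (5, 2), (5, 13), (5, 18), (5, 29), (7, 7), (7, 8), (7, 23), (7, 24), (8, 7), (8, 8), (8, 23), (8, 24), (10, 2), (10, 13), (10, 18), (10, 29), (11, 1), (11, 14), (11, 17), (11, 30), (12, 1), (12, 14), (12, 17), (12, 30), (13, 2), (13, 13), (13, 18), (13, 29), (15, 7), (15, 8), (15, 23), (15, 24)]
Unfold 5 (reflect across h@16): 96 holes -> [(0, 7), (0, 8), (0, 23), (0, 24), (2, 2), (2, 13), (2, 18), (2, 29), (3, 1), (3, 14), (3, 17), (3, 30), (4, 1), (4, 14), (4, 17), (4, 30), (5, 2), (5, 13), (5, 18), (5, 29), (7, 7), (7, 8), (7, 23), (7, 24), (8, 7), (8, 8), (8, 23), (8, 24), (10, 2), (10, 13), (10, 18), (10, 29), (11, 1), (11, 14), (11, 17), (11, 30), (12, 1), (12, 14), (12, 17), (12, 30), (13, 2), (13, 13), (13, 18), (13, 29), (15, 7), (15, 8), (15, 23), (15, 24), (16, 7), (16, 8), (16, 23), (16, 24), (18, 2), (18, 13), (18, 18), (18, 29), (19, 1), (19, 14), (19, 17), (19, 30), (20, 1), (20, 14), (20, 17), (20, 30), (21, 2), (21, 13), (21, 18), (21, 29), (23, 7), (23, 8), (23, 23), (23, 24), (24, 7), (24, 8), (24, 23), (24, 24), (26, 2), (26, 13), (26, 18), (26, 29), (27, 1), (27, 14), (27, 17), (27, 30), (28, 1), (28, 14), (28, 17), (28, 30), (29, 2), (29, 13), (29, 18), (29, 29), (31, 7), (31, 8), (31, 23), (31, 24)]

Answer: 96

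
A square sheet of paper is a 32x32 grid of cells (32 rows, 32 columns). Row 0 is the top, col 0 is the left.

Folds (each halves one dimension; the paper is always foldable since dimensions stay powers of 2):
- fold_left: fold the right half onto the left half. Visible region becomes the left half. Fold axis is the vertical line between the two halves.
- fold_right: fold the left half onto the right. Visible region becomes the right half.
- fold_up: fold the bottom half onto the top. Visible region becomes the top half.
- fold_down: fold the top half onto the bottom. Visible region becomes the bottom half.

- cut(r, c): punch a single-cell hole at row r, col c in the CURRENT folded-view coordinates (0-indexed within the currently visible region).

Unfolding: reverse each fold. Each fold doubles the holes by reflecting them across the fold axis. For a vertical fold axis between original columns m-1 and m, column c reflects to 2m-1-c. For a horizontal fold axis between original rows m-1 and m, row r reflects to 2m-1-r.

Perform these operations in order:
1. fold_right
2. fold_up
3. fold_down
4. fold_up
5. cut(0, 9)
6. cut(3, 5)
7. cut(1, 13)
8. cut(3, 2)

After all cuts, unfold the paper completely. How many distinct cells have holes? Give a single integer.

Op 1 fold_right: fold axis v@16; visible region now rows[0,32) x cols[16,32) = 32x16
Op 2 fold_up: fold axis h@16; visible region now rows[0,16) x cols[16,32) = 16x16
Op 3 fold_down: fold axis h@8; visible region now rows[8,16) x cols[16,32) = 8x16
Op 4 fold_up: fold axis h@12; visible region now rows[8,12) x cols[16,32) = 4x16
Op 5 cut(0, 9): punch at orig (8,25); cuts so far [(8, 25)]; region rows[8,12) x cols[16,32) = 4x16
Op 6 cut(3, 5): punch at orig (11,21); cuts so far [(8, 25), (11, 21)]; region rows[8,12) x cols[16,32) = 4x16
Op 7 cut(1, 13): punch at orig (9,29); cuts so far [(8, 25), (9, 29), (11, 21)]; region rows[8,12) x cols[16,32) = 4x16
Op 8 cut(3, 2): punch at orig (11,18); cuts so far [(8, 25), (9, 29), (11, 18), (11, 21)]; region rows[8,12) x cols[16,32) = 4x16
Unfold 1 (reflect across h@12): 8 holes -> [(8, 25), (9, 29), (11, 18), (11, 21), (12, 18), (12, 21), (14, 29), (15, 25)]
Unfold 2 (reflect across h@8): 16 holes -> [(0, 25), (1, 29), (3, 18), (3, 21), (4, 18), (4, 21), (6, 29), (7, 25), (8, 25), (9, 29), (11, 18), (11, 21), (12, 18), (12, 21), (14, 29), (15, 25)]
Unfold 3 (reflect across h@16): 32 holes -> [(0, 25), (1, 29), (3, 18), (3, 21), (4, 18), (4, 21), (6, 29), (7, 25), (8, 25), (9, 29), (11, 18), (11, 21), (12, 18), (12, 21), (14, 29), (15, 25), (16, 25), (17, 29), (19, 18), (19, 21), (20, 18), (20, 21), (22, 29), (23, 25), (24, 25), (25, 29), (27, 18), (27, 21), (28, 18), (28, 21), (30, 29), (31, 25)]
Unfold 4 (reflect across v@16): 64 holes -> [(0, 6), (0, 25), (1, 2), (1, 29), (3, 10), (3, 13), (3, 18), (3, 21), (4, 10), (4, 13), (4, 18), (4, 21), (6, 2), (6, 29), (7, 6), (7, 25), (8, 6), (8, 25), (9, 2), (9, 29), (11, 10), (11, 13), (11, 18), (11, 21), (12, 10), (12, 13), (12, 18), (12, 21), (14, 2), (14, 29), (15, 6), (15, 25), (16, 6), (16, 25), (17, 2), (17, 29), (19, 10), (19, 13), (19, 18), (19, 21), (20, 10), (20, 13), (20, 18), (20, 21), (22, 2), (22, 29), (23, 6), (23, 25), (24, 6), (24, 25), (25, 2), (25, 29), (27, 10), (27, 13), (27, 18), (27, 21), (28, 10), (28, 13), (28, 18), (28, 21), (30, 2), (30, 29), (31, 6), (31, 25)]

Answer: 64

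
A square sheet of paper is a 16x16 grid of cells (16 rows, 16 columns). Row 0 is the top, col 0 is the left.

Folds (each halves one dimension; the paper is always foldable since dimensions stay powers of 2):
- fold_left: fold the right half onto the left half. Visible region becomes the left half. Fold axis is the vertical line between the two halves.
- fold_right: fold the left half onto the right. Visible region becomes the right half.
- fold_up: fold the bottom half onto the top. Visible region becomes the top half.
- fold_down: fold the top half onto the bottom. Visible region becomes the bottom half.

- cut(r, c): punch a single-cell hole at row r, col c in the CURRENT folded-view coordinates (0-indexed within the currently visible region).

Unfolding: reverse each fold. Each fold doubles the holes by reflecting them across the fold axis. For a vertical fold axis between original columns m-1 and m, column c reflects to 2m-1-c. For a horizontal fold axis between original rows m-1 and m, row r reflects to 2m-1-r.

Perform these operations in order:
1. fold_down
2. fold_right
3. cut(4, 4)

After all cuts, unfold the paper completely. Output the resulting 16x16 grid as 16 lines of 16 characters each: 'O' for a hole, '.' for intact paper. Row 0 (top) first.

Answer: ................
................
................
...O........O...
................
................
................
................
................
................
................
................
...O........O...
................
................
................

Derivation:
Op 1 fold_down: fold axis h@8; visible region now rows[8,16) x cols[0,16) = 8x16
Op 2 fold_right: fold axis v@8; visible region now rows[8,16) x cols[8,16) = 8x8
Op 3 cut(4, 4): punch at orig (12,12); cuts so far [(12, 12)]; region rows[8,16) x cols[8,16) = 8x8
Unfold 1 (reflect across v@8): 2 holes -> [(12, 3), (12, 12)]
Unfold 2 (reflect across h@8): 4 holes -> [(3, 3), (3, 12), (12, 3), (12, 12)]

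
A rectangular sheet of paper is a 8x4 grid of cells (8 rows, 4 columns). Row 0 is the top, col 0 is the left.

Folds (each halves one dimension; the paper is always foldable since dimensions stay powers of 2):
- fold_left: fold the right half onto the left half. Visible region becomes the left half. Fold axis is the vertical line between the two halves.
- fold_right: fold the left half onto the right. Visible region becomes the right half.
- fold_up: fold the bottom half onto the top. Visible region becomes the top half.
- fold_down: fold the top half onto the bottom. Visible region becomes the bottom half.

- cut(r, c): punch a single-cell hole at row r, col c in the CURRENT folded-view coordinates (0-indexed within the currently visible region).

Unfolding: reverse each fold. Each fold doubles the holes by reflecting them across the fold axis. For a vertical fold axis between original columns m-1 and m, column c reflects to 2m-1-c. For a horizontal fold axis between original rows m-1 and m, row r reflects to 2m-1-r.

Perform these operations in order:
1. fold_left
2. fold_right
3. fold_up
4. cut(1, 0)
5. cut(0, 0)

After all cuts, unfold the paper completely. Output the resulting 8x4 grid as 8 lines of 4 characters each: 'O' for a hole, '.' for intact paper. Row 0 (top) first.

Op 1 fold_left: fold axis v@2; visible region now rows[0,8) x cols[0,2) = 8x2
Op 2 fold_right: fold axis v@1; visible region now rows[0,8) x cols[1,2) = 8x1
Op 3 fold_up: fold axis h@4; visible region now rows[0,4) x cols[1,2) = 4x1
Op 4 cut(1, 0): punch at orig (1,1); cuts so far [(1, 1)]; region rows[0,4) x cols[1,2) = 4x1
Op 5 cut(0, 0): punch at orig (0,1); cuts so far [(0, 1), (1, 1)]; region rows[0,4) x cols[1,2) = 4x1
Unfold 1 (reflect across h@4): 4 holes -> [(0, 1), (1, 1), (6, 1), (7, 1)]
Unfold 2 (reflect across v@1): 8 holes -> [(0, 0), (0, 1), (1, 0), (1, 1), (6, 0), (6, 1), (7, 0), (7, 1)]
Unfold 3 (reflect across v@2): 16 holes -> [(0, 0), (0, 1), (0, 2), (0, 3), (1, 0), (1, 1), (1, 2), (1, 3), (6, 0), (6, 1), (6, 2), (6, 3), (7, 0), (7, 1), (7, 2), (7, 3)]

Answer: OOOO
OOOO
....
....
....
....
OOOO
OOOO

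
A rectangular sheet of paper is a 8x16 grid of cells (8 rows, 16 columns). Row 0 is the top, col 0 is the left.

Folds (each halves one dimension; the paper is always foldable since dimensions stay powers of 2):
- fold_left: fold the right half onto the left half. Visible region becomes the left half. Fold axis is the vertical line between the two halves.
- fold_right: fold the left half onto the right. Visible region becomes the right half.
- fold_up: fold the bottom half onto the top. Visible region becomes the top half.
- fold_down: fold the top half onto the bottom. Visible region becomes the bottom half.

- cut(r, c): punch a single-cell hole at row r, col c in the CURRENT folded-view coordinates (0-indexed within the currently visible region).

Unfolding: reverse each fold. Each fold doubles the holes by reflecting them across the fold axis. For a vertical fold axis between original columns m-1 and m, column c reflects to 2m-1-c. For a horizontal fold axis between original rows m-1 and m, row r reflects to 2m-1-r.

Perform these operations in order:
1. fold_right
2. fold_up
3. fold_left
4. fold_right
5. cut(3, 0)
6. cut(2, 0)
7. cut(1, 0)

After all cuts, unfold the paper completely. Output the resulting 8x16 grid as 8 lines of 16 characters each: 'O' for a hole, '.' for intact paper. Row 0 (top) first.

Op 1 fold_right: fold axis v@8; visible region now rows[0,8) x cols[8,16) = 8x8
Op 2 fold_up: fold axis h@4; visible region now rows[0,4) x cols[8,16) = 4x8
Op 3 fold_left: fold axis v@12; visible region now rows[0,4) x cols[8,12) = 4x4
Op 4 fold_right: fold axis v@10; visible region now rows[0,4) x cols[10,12) = 4x2
Op 5 cut(3, 0): punch at orig (3,10); cuts so far [(3, 10)]; region rows[0,4) x cols[10,12) = 4x2
Op 6 cut(2, 0): punch at orig (2,10); cuts so far [(2, 10), (3, 10)]; region rows[0,4) x cols[10,12) = 4x2
Op 7 cut(1, 0): punch at orig (1,10); cuts so far [(1, 10), (2, 10), (3, 10)]; region rows[0,4) x cols[10,12) = 4x2
Unfold 1 (reflect across v@10): 6 holes -> [(1, 9), (1, 10), (2, 9), (2, 10), (3, 9), (3, 10)]
Unfold 2 (reflect across v@12): 12 holes -> [(1, 9), (1, 10), (1, 13), (1, 14), (2, 9), (2, 10), (2, 13), (2, 14), (3, 9), (3, 10), (3, 13), (3, 14)]
Unfold 3 (reflect across h@4): 24 holes -> [(1, 9), (1, 10), (1, 13), (1, 14), (2, 9), (2, 10), (2, 13), (2, 14), (3, 9), (3, 10), (3, 13), (3, 14), (4, 9), (4, 10), (4, 13), (4, 14), (5, 9), (5, 10), (5, 13), (5, 14), (6, 9), (6, 10), (6, 13), (6, 14)]
Unfold 4 (reflect across v@8): 48 holes -> [(1, 1), (1, 2), (1, 5), (1, 6), (1, 9), (1, 10), (1, 13), (1, 14), (2, 1), (2, 2), (2, 5), (2, 6), (2, 9), (2, 10), (2, 13), (2, 14), (3, 1), (3, 2), (3, 5), (3, 6), (3, 9), (3, 10), (3, 13), (3, 14), (4, 1), (4, 2), (4, 5), (4, 6), (4, 9), (4, 10), (4, 13), (4, 14), (5, 1), (5, 2), (5, 5), (5, 6), (5, 9), (5, 10), (5, 13), (5, 14), (6, 1), (6, 2), (6, 5), (6, 6), (6, 9), (6, 10), (6, 13), (6, 14)]

Answer: ................
.OO..OO..OO..OO.
.OO..OO..OO..OO.
.OO..OO..OO..OO.
.OO..OO..OO..OO.
.OO..OO..OO..OO.
.OO..OO..OO..OO.
................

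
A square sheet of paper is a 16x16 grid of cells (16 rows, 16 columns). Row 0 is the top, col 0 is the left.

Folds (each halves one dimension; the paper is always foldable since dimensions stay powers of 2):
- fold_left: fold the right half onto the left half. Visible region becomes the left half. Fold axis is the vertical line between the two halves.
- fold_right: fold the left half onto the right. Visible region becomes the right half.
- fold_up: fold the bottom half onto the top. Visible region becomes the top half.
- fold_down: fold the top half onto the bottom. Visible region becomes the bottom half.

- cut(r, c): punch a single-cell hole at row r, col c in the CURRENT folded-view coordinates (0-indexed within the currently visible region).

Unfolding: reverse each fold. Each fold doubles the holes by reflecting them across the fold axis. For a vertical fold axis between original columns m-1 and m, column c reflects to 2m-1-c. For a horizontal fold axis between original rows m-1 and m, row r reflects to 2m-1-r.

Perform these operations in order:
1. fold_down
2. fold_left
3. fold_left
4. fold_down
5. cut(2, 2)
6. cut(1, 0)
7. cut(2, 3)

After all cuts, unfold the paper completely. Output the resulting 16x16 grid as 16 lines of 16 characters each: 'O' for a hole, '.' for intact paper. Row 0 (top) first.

Answer: ................
..OOOO....OOOO..
O......OO......O
................
................
O......OO......O
..OOOO....OOOO..
................
................
..OOOO....OOOO..
O......OO......O
................
................
O......OO......O
..OOOO....OOOO..
................

Derivation:
Op 1 fold_down: fold axis h@8; visible region now rows[8,16) x cols[0,16) = 8x16
Op 2 fold_left: fold axis v@8; visible region now rows[8,16) x cols[0,8) = 8x8
Op 3 fold_left: fold axis v@4; visible region now rows[8,16) x cols[0,4) = 8x4
Op 4 fold_down: fold axis h@12; visible region now rows[12,16) x cols[0,4) = 4x4
Op 5 cut(2, 2): punch at orig (14,2); cuts so far [(14, 2)]; region rows[12,16) x cols[0,4) = 4x4
Op 6 cut(1, 0): punch at orig (13,0); cuts so far [(13, 0), (14, 2)]; region rows[12,16) x cols[0,4) = 4x4
Op 7 cut(2, 3): punch at orig (14,3); cuts so far [(13, 0), (14, 2), (14, 3)]; region rows[12,16) x cols[0,4) = 4x4
Unfold 1 (reflect across h@12): 6 holes -> [(9, 2), (9, 3), (10, 0), (13, 0), (14, 2), (14, 3)]
Unfold 2 (reflect across v@4): 12 holes -> [(9, 2), (9, 3), (9, 4), (9, 5), (10, 0), (10, 7), (13, 0), (13, 7), (14, 2), (14, 3), (14, 4), (14, 5)]
Unfold 3 (reflect across v@8): 24 holes -> [(9, 2), (9, 3), (9, 4), (9, 5), (9, 10), (9, 11), (9, 12), (9, 13), (10, 0), (10, 7), (10, 8), (10, 15), (13, 0), (13, 7), (13, 8), (13, 15), (14, 2), (14, 3), (14, 4), (14, 5), (14, 10), (14, 11), (14, 12), (14, 13)]
Unfold 4 (reflect across h@8): 48 holes -> [(1, 2), (1, 3), (1, 4), (1, 5), (1, 10), (1, 11), (1, 12), (1, 13), (2, 0), (2, 7), (2, 8), (2, 15), (5, 0), (5, 7), (5, 8), (5, 15), (6, 2), (6, 3), (6, 4), (6, 5), (6, 10), (6, 11), (6, 12), (6, 13), (9, 2), (9, 3), (9, 4), (9, 5), (9, 10), (9, 11), (9, 12), (9, 13), (10, 0), (10, 7), (10, 8), (10, 15), (13, 0), (13, 7), (13, 8), (13, 15), (14, 2), (14, 3), (14, 4), (14, 5), (14, 10), (14, 11), (14, 12), (14, 13)]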